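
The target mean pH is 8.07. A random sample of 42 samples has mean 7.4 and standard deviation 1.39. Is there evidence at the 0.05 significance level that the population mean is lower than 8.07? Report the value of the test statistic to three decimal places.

-3.124

H0: μ = 8.07; H1: μ < 8.07 (one-sample t-test, left-tailed).
t = (x̄ − μ₀)/(s/√n) = (7.4 − 8.07)/(1.39/√42) = -3.124
df = n − 1 = 41
p-value = P(T ≤ -3.124) ≈ 0.002
Since p ≈ 0.002 < α = 0.05, reject H0; the evidence is statistically significant.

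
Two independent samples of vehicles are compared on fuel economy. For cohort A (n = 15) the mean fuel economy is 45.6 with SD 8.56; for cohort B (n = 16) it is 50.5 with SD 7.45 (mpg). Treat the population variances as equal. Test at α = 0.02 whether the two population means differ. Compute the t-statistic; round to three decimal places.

Let group 1 = cohort A, group 2 = cohort B. H0: μ_1 = μ_2; H1: μ_1 ≠ μ_2 (two-sample pooled-variance t-test, two-sided).
s_p² = [(15−1)·8.56² + (16−1)·7.45²]/(15+16−2) = 64.0817
t = (45.6 − 50.5)/√[64.0817·(1/15 + 1/16)] = -1.703
df = n₁ + n₂ − 2 = 29
Two-sided p-value ≈ 0.0992
Since p ≈ 0.0992 > α = 0.02, fail to reject H0; the data do not provide sufficient evidence against H0.

-1.703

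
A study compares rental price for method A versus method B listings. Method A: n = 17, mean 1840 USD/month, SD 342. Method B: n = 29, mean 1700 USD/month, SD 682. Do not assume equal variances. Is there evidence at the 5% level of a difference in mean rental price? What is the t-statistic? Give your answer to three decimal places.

Let group 1 = method A, group 2 = method B. H0: μ_1 = μ_2; H1: μ_1 ≠ μ_2 (Welch's two-sample t-test, two-sided).
t = (x̄_1 − x̄_2)/√(s_1²/n_1 + s_2²/n_2) = (1840 − 1700)/√(342²/17 + 682²/29) = 0.925
Welch–Satterthwaite df ≈ 43.25
Two-sided p-value ≈ 0.360
Since p ≈ 0.360 > α = 0.05, fail to reject H0; the data do not provide sufficient evidence against H0.

0.925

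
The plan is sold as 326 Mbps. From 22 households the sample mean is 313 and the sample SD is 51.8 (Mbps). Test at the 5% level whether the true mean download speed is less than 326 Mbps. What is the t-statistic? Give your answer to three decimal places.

-1.177

H0: μ = 326; H1: μ < 326 (one-sample t-test, left-tailed).
t = (x̄ − μ₀)/(s/√n) = (313 − 326)/(51.8/√22) = -1.177
df = n − 1 = 21
p-value = P(T ≤ -1.177) ≈ 0.1262
Since p ≈ 0.1262 > α = 0.05, fail to reject H0; the data do not provide sufficient evidence against H0.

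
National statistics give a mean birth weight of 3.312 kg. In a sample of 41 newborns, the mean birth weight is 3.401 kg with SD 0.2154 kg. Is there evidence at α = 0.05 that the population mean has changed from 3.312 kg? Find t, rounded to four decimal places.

H0: μ = 3.312; H1: μ ≠ 3.312 (one-sample t-test, two-sided).
t = (x̄ − μ₀)/(s/√n) = (3.401 − 3.312)/(0.2154/√41) = 2.6457
df = n − 1 = 40
Two-sided p-value ≈ 0.0116
Since p ≈ 0.0116 < α = 0.05, reject H0; the data support H1.

2.6457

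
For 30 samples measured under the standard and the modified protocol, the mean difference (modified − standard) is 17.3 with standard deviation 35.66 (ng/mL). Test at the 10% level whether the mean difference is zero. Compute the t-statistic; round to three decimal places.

H0: μ_d = 0; H1: μ_d ≠ 0 (paired t-test on the differences, two-sided).
t = d̄/(s_d/√n) = 17.3/(35.66/√30) = 2.657
df = n − 1 = 29
Two-sided p-value ≈ 0.0127
Since p ≈ 0.0127 < α = 0.1, reject H0; the evidence is statistically significant.

2.657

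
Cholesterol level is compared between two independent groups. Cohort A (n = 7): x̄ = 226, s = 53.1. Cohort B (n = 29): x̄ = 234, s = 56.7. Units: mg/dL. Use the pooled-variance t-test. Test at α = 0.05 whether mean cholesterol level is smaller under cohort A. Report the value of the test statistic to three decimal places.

-0.339

Let group 1 = cohort A, group 2 = cohort B. H0: μ_1 = μ_2; H1: μ_1 < μ_2 (two-sample pooled-variance t-test, left-tailed).
s_p² = [(7−1)·53.1² + (29−1)·56.7²]/(7+29−2) = 3145.13
t = (226 − 234)/√[3145.13·(1/7 + 1/29)] = -0.339
df = n₁ + n₂ − 2 = 34
p-value = P(T ≤ -0.339) ≈ 0.3684
Since p ≈ 0.3684 > α = 0.05, fail to reject H0; the evidence is not statistically significant.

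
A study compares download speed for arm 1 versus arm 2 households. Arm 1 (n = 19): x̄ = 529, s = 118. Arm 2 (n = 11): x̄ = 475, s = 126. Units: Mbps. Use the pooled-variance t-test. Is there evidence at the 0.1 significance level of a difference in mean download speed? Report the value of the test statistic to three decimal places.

Let group 1 = arm 1, group 2 = arm 2. H0: μ_1 = μ_2; H1: μ_1 ≠ μ_2 (two-sample pooled-variance t-test, two-sided).
s_p² = [(19−1)·118² + (11−1)·126²]/(19+11−2) = 14621.1
t = (529 − 475)/√[14621.1·(1/19 + 1/11)] = 1.179
df = n₁ + n₂ − 2 = 28
Two-sided p-value ≈ 0.248
Since p ≈ 0.248 > α = 0.1, fail to reject H0; the evidence is not statistically significant.

1.179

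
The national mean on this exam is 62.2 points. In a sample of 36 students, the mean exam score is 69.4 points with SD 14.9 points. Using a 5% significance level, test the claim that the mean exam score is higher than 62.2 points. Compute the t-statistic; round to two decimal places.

H0: μ = 62.2; H1: μ > 62.2 (one-sample t-test, right-tailed).
t = (x̄ − μ₀)/(s/√n) = (69.4 − 62.2)/(14.9/√36) = 2.90
df = n − 1 = 35
p-value = P(T ≥ 2.90) ≈ 0.003
Since p ≈ 0.003 < α = 0.05, reject H0; the evidence is statistically significant.

2.90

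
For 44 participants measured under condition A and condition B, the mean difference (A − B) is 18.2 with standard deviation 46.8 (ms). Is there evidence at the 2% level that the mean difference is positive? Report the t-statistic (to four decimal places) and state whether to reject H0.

t = 2.5796; reject H0

H0: μ_d = 0; H1: μ_d > 0 (paired t-test on the differences, right-tailed).
t = d̄/(s_d/√n) = 18.2/(46.8/√44) = 2.5796
df = n − 1 = 43
p-value = P(T ≥ 2.5796) ≈ 0.007
Since p ≈ 0.007 < α = 0.02, reject H0; the data support H1.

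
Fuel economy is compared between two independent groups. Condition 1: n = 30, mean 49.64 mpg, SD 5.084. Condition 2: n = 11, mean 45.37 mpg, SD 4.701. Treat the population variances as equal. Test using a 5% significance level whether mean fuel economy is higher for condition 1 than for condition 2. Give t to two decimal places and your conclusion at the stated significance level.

t = 2.43; reject H0

Let group 1 = condition 1, group 2 = condition 2. H0: μ_1 = μ_2; H1: μ_1 > μ_2 (two-sample pooled-variance t-test, right-tailed).
s_p² = [(30−1)·5.084² + (11−1)·4.701²]/(30+11−2) = 24.8861
t = (49.64 − 45.37)/√[24.8861·(1/30 + 1/11)] = 2.43
df = n₁ + n₂ − 2 = 39
p-value = P(T ≥ 2.43) ≈ 0.010
Since p ≈ 0.010 < α = 0.05, reject H0; the evidence is statistically significant.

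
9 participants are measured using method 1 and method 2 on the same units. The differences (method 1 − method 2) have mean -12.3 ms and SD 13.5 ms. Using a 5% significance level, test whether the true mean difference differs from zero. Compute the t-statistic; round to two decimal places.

H0: μ_d = 0; H1: μ_d ≠ 0 (paired t-test on the differences, two-sided).
t = d̄/(s_d/√n) = -12.3/(13.5/√9) = -2.73
df = n − 1 = 8
Two-sided p-value ≈ 0.026
Since p ≈ 0.026 < α = 0.05, reject H0; the evidence is statistically significant.

-2.73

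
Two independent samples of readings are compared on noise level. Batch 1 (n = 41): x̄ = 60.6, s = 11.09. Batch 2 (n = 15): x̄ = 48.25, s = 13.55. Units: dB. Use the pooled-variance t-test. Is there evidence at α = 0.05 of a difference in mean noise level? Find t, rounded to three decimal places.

Let group 1 = batch 1, group 2 = batch 2. H0: μ_1 = μ_2; H1: μ_1 ≠ μ_2 (two-sample pooled-variance t-test, two-sided).
s_p² = [(41−1)·11.09² + (15−1)·13.55²]/(41+15−2) = 138.703
t = (60.6 − 48.25)/√[138.703·(1/41 + 1/15)] = 3.475
df = n₁ + n₂ − 2 = 54
Two-sided p-value ≈ 0.001
Since p ≈ 0.001 < α = 0.05, reject H0; the evidence is statistically significant.

3.475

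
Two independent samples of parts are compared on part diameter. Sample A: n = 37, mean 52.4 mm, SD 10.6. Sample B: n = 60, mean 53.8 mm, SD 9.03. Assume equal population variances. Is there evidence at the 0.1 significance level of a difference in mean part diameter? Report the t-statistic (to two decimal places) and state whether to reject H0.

t = -0.69; fail to reject H0

Let group 1 = sample A, group 2 = sample B. H0: μ_1 = μ_2; H1: μ_1 ≠ μ_2 (two-sample pooled-variance t-test, two-sided).
s_p² = [(37−1)·10.6² + (60−1)·9.03²]/(37+60−2) = 93.2197
t = (52.4 − 53.8)/√[93.2197·(1/37 + 1/60)] = -0.69
df = n₁ + n₂ − 2 = 95
Two-sided p-value ≈ 0.490
Since p ≈ 0.490 > α = 0.1, fail to reject H0; the data do not provide sufficient evidence against H0.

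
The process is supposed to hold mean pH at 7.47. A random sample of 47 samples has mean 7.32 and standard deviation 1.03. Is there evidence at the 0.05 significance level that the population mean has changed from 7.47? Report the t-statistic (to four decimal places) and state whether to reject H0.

H0: μ = 7.47; H1: μ ≠ 7.47 (one-sample t-test, two-sided).
t = (x̄ − μ₀)/(s/√n) = (7.32 − 7.47)/(1.03/√47) = -0.9984
df = n − 1 = 46
Two-sided p-value ≈ 0.3233
Since p ≈ 0.3233 > α = 0.05, fail to reject H0; the data do not provide sufficient evidence against H0.

t = -0.9984; fail to reject H0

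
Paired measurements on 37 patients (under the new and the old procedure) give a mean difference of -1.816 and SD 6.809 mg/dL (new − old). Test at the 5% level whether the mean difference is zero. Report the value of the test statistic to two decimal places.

-1.62

H0: μ_d = 0; H1: μ_d ≠ 0 (paired t-test on the differences, two-sided).
t = d̄/(s_d/√n) = -1.816/(6.809/√37) = -1.62
df = n − 1 = 36
Two-sided p-value ≈ 0.1135
Since p ≈ 0.1135 > α = 0.05, fail to reject H0; the data do not provide sufficient evidence against H0.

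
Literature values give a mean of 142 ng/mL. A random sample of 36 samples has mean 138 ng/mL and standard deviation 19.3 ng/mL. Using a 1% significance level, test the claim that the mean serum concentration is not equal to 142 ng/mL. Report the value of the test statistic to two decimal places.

-1.24

H0: μ = 142; H1: μ ≠ 142 (one-sample t-test, two-sided).
t = (x̄ − μ₀)/(s/√n) = (138 − 142)/(19.3/√36) = -1.24
df = n − 1 = 35
Two-sided p-value ≈ 0.2219
Since p ≈ 0.2219 > α = 0.01, fail to reject H0; the evidence is not statistically significant.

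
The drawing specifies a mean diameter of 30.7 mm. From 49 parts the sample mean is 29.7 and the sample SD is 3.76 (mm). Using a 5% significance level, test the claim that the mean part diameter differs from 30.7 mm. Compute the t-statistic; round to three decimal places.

H0: μ = 30.7; H1: μ ≠ 30.7 (one-sample t-test, two-sided).
t = (x̄ − μ₀)/(s/√n) = (29.7 − 30.7)/(3.76/√49) = -1.862
df = n − 1 = 48
Two-sided p-value ≈ 0.069
Since p ≈ 0.069 > α = 0.05, fail to reject H0; the evidence is not statistically significant.

-1.862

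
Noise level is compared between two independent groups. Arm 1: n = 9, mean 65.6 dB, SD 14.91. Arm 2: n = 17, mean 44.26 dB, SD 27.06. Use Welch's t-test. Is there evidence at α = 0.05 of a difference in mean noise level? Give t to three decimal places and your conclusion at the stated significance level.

Let group 1 = arm 1, group 2 = arm 2. H0: μ_1 = μ_2; H1: μ_1 ≠ μ_2 (Welch's two-sample t-test, two-sided).
t = (x̄_1 − x̄_2)/√(s_1²/n_1 + s_2²/n_2) = (65.6 − 44.26)/√(14.91²/9 + 27.06²/17) = 2.592
Welch–Satterthwaite df ≈ 23.90
Two-sided p-value ≈ 0.016
Since p ≈ 0.016 < α = 0.05, reject H0; the data support H1.

t = 2.592; reject H0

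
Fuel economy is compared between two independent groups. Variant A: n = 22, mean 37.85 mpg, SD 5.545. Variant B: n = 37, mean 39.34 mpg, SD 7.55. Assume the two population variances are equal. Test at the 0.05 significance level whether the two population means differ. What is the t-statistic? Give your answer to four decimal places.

-0.8045

Let group 1 = variant A, group 2 = variant B. H0: μ_1 = μ_2; H1: μ_1 ≠ μ_2 (two-sample pooled-variance t-test, two-sided).
s_p² = [(22−1)·5.545² + (37−1)·7.55²]/(22+37−2) = 47.3294
t = (37.85 − 39.34)/√[47.3294·(1/22 + 1/37)] = -0.8045
df = n₁ + n₂ − 2 = 57
Two-sided p-value ≈ 0.424
Since p ≈ 0.424 > α = 0.05, fail to reject H0; the evidence is not statistically significant.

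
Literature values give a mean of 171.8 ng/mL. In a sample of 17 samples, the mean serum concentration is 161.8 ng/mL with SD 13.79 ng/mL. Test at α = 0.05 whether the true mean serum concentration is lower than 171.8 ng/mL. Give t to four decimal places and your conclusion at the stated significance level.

t = -2.9899; reject H0

H0: μ = 171.8; H1: μ < 171.8 (one-sample t-test, left-tailed).
t = (x̄ − μ₀)/(s/√n) = (161.8 − 171.8)/(13.79/√17) = -2.9899
df = n − 1 = 16
p-value = P(T ≤ -2.9899) ≈ 0.004
Since p ≈ 0.004 < α = 0.05, reject H0; the data support H1.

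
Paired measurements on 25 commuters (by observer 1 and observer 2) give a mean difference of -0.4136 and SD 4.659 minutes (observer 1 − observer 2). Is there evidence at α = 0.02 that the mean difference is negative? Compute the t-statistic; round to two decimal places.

H0: μ_d = 0; H1: μ_d < 0 (paired t-test on the differences, left-tailed).
t = d̄/(s_d/√n) = -0.4136/(4.659/√25) = -0.44
df = n − 1 = 24
p-value = P(T ≤ -0.44) ≈ 0.3306
Since p ≈ 0.3306 > α = 0.02, fail to reject H0; the data do not provide sufficient evidence against H0.

-0.44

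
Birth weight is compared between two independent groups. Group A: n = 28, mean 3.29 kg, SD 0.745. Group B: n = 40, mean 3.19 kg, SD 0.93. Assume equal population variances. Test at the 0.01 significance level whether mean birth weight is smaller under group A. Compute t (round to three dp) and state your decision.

t = 0.472; fail to reject H0

Let group 1 = group A, group 2 = group B. H0: μ_1 = μ_2; H1: μ_1 < μ_2 (two-sample pooled-variance t-test, left-tailed).
s_p² = [(28−1)·0.745² + (40−1)·0.93²]/(28+40−2) = 0.738133
t = (3.29 − 3.19)/√[0.738133·(1/28 + 1/40)] = 0.472
df = n₁ + n₂ − 2 = 66
p-value = P(T ≤ 0.472) ≈ 0.6809
Since p ≈ 0.6809 > α = 0.01, fail to reject H0; the evidence is not statistically significant.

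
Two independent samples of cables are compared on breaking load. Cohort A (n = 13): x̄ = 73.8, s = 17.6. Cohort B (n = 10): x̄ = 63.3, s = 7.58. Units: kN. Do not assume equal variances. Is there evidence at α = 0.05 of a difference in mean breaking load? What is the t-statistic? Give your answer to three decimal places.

1.931

Let group 1 = cohort A, group 2 = cohort B. H0: μ_1 = μ_2; H1: μ_1 ≠ μ_2 (Welch's two-sample t-test, two-sided).
t = (x̄_1 − x̄_2)/√(s_1²/n_1 + s_2²/n_2) = (73.8 − 63.3)/√(17.6²/13 + 7.58²/10) = 1.931
Welch–Satterthwaite df ≈ 17.15
Two-sided p-value ≈ 0.0702
Since p ≈ 0.0702 > α = 0.05, fail to reject H0; the evidence is not statistically significant.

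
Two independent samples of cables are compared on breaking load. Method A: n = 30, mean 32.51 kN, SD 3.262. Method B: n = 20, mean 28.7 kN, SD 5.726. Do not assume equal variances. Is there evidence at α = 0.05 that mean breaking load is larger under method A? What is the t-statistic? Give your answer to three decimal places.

Let group 1 = method A, group 2 = method B. H0: μ_1 = μ_2; H1: μ_1 > μ_2 (Welch's two-sample t-test, right-tailed).
t = (x̄_1 − x̄_2)/√(s_1²/n_1 + s_2²/n_2) = (32.51 − 28.7)/√(3.262²/30 + 5.726²/20) = 2.698
Welch–Satterthwaite df ≈ 27.27
p-value = P(T ≥ 2.698) ≈ 0.0059
Since p ≈ 0.0059 < α = 0.05, reject H0; the data support H1.

2.698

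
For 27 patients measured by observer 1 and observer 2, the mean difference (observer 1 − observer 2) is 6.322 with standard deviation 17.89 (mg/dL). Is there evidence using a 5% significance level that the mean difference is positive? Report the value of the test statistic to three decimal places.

H0: μ_d = 0; H1: μ_d > 0 (paired t-test on the differences, right-tailed).
t = d̄/(s_d/√n) = 6.322/(17.89/√27) = 1.836
df = n − 1 = 26
p-value = P(T ≥ 1.836) ≈ 0.039
Since p ≈ 0.039 < α = 0.05, reject H0; the evidence is statistically significant.

1.836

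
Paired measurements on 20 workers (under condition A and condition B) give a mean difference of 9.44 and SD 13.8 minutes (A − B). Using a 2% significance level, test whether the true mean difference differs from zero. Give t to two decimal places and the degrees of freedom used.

t = 3.06, df = 19

H0: μ_d = 0; H1: μ_d ≠ 0 (paired t-test on the differences, two-sided).
t = d̄/(s_d/√n) = 9.44/(13.8/√20) = 3.06
df = n − 1 = 19
Two-sided p-value ≈ 0.0065
Since p ≈ 0.0065 < α = 0.02, reject H0; the evidence is statistically significant.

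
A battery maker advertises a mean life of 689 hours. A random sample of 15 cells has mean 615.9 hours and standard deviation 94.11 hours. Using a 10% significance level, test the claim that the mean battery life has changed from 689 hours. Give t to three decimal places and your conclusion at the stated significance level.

H0: μ = 689; H1: μ ≠ 689 (one-sample t-test, two-sided).
t = (x̄ − μ₀)/(s/√n) = (615.9 − 689)/(94.11/√15) = -3.008
df = n − 1 = 14
Two-sided p-value ≈ 0.0094
Since p ≈ 0.0094 < α = 0.1, reject H0; the evidence is statistically significant.

t = -3.008; reject H0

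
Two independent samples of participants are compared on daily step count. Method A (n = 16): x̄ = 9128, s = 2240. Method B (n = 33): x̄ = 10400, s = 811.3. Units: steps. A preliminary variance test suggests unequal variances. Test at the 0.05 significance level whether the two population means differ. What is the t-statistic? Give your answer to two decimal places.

Let group 1 = method A, group 2 = method B. H0: μ_1 = μ_2; H1: μ_1 ≠ μ_2 (Welch's two-sample t-test, two-sided).
t = (x̄_1 − x̄_2)/√(s_1²/n_1 + s_2²/n_2) = (9128 − 10400)/√(2240²/16 + 811.3²/33) = -2.20
Welch–Satterthwaite df ≈ 16.94
Two-sided p-value ≈ 0.042
Since p ≈ 0.042 < α = 0.05, reject H0; the data support H1.

-2.20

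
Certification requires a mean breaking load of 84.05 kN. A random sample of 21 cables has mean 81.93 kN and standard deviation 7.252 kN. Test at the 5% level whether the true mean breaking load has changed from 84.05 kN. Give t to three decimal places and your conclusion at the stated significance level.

H0: μ = 84.05; H1: μ ≠ 84.05 (one-sample t-test, two-sided).
t = (x̄ − μ₀)/(s/√n) = (81.93 − 84.05)/(7.252/√21) = -1.340
df = n − 1 = 20
Two-sided p-value ≈ 0.1954
Since p ≈ 0.1954 > α = 0.05, fail to reject H0; the data do not provide sufficient evidence against H0.

t = -1.340; fail to reject H0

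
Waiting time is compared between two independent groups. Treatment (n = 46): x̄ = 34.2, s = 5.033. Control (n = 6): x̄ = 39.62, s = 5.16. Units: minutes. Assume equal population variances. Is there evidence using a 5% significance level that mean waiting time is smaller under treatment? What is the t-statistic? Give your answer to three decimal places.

Let group 1 = treatment, group 2 = control. H0: μ_1 = μ_2; H1: μ_1 < μ_2 (two-sample pooled-variance t-test, left-tailed).
s_p² = [(46−1)·5.033² + (6−1)·5.16²]/(46+6−2) = 25.4605
t = (34.2 − 39.62)/√[25.4605·(1/46 + 1/6)] = -2.475
df = n₁ + n₂ − 2 = 50
p-value = P(T ≤ -2.475) ≈ 0.008
Since p ≈ 0.008 < α = 0.05, reject H0; the data support H1.

-2.475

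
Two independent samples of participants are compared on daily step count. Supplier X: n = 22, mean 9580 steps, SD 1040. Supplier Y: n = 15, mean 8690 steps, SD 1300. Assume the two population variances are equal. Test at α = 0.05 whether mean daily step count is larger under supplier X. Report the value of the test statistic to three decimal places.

Let group 1 = supplier X, group 2 = supplier Y. H0: μ_1 = μ_2; H1: μ_1 > μ_2 (two-sample pooled-variance t-test, right-tailed).
s_p² = [(22−1)·1040² + (15−1)·1300²]/(22+15−2) = 1324960
t = (9580 − 8690)/√[1324960·(1/22 + 1/15)] = 2.309
df = n₁ + n₂ − 2 = 35
p-value = P(T ≥ 2.309) ≈ 0.013
Since p ≈ 0.013 < α = 0.05, reject H0; the evidence is statistically significant.

2.309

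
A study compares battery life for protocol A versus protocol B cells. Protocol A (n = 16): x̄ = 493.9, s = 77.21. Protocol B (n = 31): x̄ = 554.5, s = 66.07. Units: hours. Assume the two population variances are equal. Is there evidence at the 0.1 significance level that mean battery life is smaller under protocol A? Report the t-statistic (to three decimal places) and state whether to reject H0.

t = -2.813; reject H0

Let group 1 = protocol A, group 2 = protocol B. H0: μ_1 = μ_2; H1: μ_1 < μ_2 (two-sample pooled-variance t-test, left-tailed).
s_p² = [(16−1)·77.21² + (31−1)·66.07²]/(16+31−2) = 4897.29
t = (493.9 − 554.5)/√[4897.29·(1/16 + 1/31)] = -2.813
df = n₁ + n₂ − 2 = 45
p-value = P(T ≤ -2.813) ≈ 0.004
Since p ≈ 0.004 < α = 0.1, reject H0; the evidence is statistically significant.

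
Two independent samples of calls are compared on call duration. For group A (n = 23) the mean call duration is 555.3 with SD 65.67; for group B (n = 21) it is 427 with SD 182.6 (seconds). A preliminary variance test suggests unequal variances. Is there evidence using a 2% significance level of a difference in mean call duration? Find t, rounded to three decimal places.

Let group 1 = group A, group 2 = group B. H0: μ_1 = μ_2; H1: μ_1 ≠ μ_2 (Welch's two-sample t-test, two-sided).
t = (x̄_1 − x̄_2)/√(s_1²/n_1 + s_2²/n_2) = (555.3 − 427)/√(65.67²/23 + 182.6²/21) = 3.045
Welch–Satterthwaite df ≈ 24.69
Two-sided p-value ≈ 0.005
Since p ≈ 0.005 < α = 0.02, reject H0; the evidence is statistically significant.

3.045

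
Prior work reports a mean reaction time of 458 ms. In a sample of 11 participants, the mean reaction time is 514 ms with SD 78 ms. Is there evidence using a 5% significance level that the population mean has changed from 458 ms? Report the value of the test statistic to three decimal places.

H0: μ = 458; H1: μ ≠ 458 (one-sample t-test, two-sided).
t = (x̄ − μ₀)/(s/√n) = (514 − 458)/(78/√11) = 2.381
df = n − 1 = 10
Two-sided p-value ≈ 0.039
Since p ≈ 0.039 < α = 0.05, reject H0; the evidence is statistically significant.

2.381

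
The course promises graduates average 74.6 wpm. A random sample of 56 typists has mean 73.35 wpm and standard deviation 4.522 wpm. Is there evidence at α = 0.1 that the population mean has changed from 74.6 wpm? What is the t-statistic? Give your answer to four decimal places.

-2.0686

H0: μ = 74.6; H1: μ ≠ 74.6 (one-sample t-test, two-sided).
t = (x̄ − μ₀)/(s/√n) = (73.35 − 74.6)/(4.522/√56) = -2.0686
df = n − 1 = 55
Two-sided p-value ≈ 0.0433
Since p ≈ 0.0433 < α = 0.1, reject H0; the evidence is statistically significant.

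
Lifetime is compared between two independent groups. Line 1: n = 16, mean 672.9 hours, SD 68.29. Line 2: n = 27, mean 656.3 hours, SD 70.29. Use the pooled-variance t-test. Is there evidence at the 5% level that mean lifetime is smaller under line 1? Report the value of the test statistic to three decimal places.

Let group 1 = line 1, group 2 = line 2. H0: μ_1 = μ_2; H1: μ_1 < μ_2 (two-sample pooled-variance t-test, left-tailed).
s_p² = [(16−1)·68.29² + (27−1)·70.29²]/(16+27−2) = 4839.28
t = (672.9 − 656.3)/√[4839.28·(1/16 + 1/27)] = 0.756
df = n₁ + n₂ − 2 = 41
p-value = P(T ≤ 0.756) ≈ 0.773
Since p ≈ 0.773 > α = 0.05, fail to reject H0; the evidence is not statistically significant.

0.756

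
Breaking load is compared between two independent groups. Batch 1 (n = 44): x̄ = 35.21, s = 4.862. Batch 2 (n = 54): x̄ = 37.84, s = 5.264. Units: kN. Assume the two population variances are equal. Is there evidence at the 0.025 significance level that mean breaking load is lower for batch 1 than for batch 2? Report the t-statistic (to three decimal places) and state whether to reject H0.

t = -2.545; reject H0

Let group 1 = batch 1, group 2 = batch 2. H0: μ_1 = μ_2; H1: μ_1 < μ_2 (two-sample pooled-variance t-test, left-tailed).
s_p² = [(44−1)·4.862² + (54−1)·5.264²]/(44+54−2) = 25.8864
t = (35.21 − 37.84)/√[25.8864·(1/44 + 1/54)] = -2.545
df = n₁ + n₂ − 2 = 96
p-value = P(T ≤ -2.545) ≈ 0.006
Since p ≈ 0.006 < α = 0.025, reject H0; the evidence is statistically significant.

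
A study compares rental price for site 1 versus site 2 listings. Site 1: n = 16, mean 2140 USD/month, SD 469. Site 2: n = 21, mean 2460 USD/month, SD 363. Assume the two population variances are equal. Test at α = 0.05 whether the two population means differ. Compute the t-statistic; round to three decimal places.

-2.342

Let group 1 = site 1, group 2 = site 2. H0: μ_1 = μ_2; H1: μ_1 ≠ μ_2 (two-sample pooled-variance t-test, two-sided).
s_p² = [(16−1)·469² + (21−1)·363²]/(16+21−2) = 169566
t = (2140 − 2460)/√[169566·(1/16 + 1/21)] = -2.342
df = n₁ + n₂ − 2 = 35
Two-sided p-value ≈ 0.025
Since p ≈ 0.025 < α = 0.05, reject H0; the evidence is statistically significant.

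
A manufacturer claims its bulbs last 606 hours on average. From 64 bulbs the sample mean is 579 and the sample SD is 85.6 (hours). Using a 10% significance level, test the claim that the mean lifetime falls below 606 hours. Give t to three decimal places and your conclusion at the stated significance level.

t = -2.523; reject H0

H0: μ = 606; H1: μ < 606 (one-sample t-test, left-tailed).
t = (x̄ − μ₀)/(s/√n) = (579 − 606)/(85.6/√64) = -2.523
df = n − 1 = 63
p-value = P(T ≤ -2.523) ≈ 0.007
Since p ≈ 0.007 < α = 0.1, reject H0; the data support H1.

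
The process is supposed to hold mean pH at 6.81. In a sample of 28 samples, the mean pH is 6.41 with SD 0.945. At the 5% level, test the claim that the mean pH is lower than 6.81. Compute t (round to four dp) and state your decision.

t = -2.2398; reject H0

H0: μ = 6.81; H1: μ < 6.81 (one-sample t-test, left-tailed).
t = (x̄ − μ₀)/(s/√n) = (6.41 − 6.81)/(0.945/√28) = -2.2398
df = n − 1 = 27
p-value = P(T ≤ -2.2398) ≈ 0.0168
Since p ≈ 0.0168 < α = 0.05, reject H0; the evidence is statistically significant.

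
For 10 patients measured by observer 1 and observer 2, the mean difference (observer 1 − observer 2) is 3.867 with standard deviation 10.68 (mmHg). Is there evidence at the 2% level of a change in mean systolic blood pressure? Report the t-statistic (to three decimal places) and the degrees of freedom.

H0: μ_d = 0; H1: μ_d ≠ 0 (paired t-test on the differences, two-sided).
t = d̄/(s_d/√n) = 3.867/(10.68/√10) = 1.145
df = n − 1 = 9
Two-sided p-value ≈ 0.282
Since p ≈ 0.282 > α = 0.02, fail to reject H0; the evidence is not statistically significant.

t = 1.145, df = 9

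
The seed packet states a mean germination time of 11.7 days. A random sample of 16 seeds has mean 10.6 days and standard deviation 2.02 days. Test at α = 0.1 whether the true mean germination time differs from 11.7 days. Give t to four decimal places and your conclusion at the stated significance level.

H0: μ = 11.7; H1: μ ≠ 11.7 (one-sample t-test, two-sided).
t = (x̄ − μ₀)/(s/√n) = (10.6 − 11.7)/(2.02/√16) = -2.1782
df = n − 1 = 15
Two-sided p-value ≈ 0.0458
Since p ≈ 0.0458 < α = 0.1, reject H0; the data support H1.

t = -2.1782; reject H0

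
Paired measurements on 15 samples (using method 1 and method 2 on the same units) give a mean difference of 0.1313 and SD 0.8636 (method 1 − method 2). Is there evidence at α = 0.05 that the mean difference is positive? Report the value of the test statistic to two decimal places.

H0: μ_d = 0; H1: μ_d > 0 (paired t-test on the differences, right-tailed).
t = d̄/(s_d/√n) = 0.1313/(0.8636/√15) = 0.59
df = n − 1 = 14
p-value = P(T ≥ 0.59) ≈ 0.2827
Since p ≈ 0.2827 > α = 0.05, fail to reject H0; the evidence is not statistically significant.

0.59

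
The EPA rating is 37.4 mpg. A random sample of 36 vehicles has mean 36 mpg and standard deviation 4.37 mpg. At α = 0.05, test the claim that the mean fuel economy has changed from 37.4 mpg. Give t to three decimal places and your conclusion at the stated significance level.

H0: μ = 37.4; H1: μ ≠ 37.4 (one-sample t-test, two-sided).
t = (x̄ − μ₀)/(s/√n) = (36 − 37.4)/(4.37/√36) = -1.922
df = n − 1 = 35
Two-sided p-value ≈ 0.0628
Since p ≈ 0.0628 > α = 0.05, fail to reject H0; the evidence is not statistically significant.

t = -1.922; fail to reject H0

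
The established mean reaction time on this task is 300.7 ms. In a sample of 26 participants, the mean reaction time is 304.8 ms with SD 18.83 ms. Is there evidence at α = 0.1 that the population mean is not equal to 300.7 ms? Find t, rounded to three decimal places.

H0: μ = 300.7; H1: μ ≠ 300.7 (one-sample t-test, two-sided).
t = (x̄ − μ₀)/(s/√n) = (304.8 − 300.7)/(18.83/√26) = 1.110
df = n − 1 = 25
Two-sided p-value ≈ 0.2775
Since p ≈ 0.2775 > α = 0.1, fail to reject H0; the evidence is not statistically significant.

1.110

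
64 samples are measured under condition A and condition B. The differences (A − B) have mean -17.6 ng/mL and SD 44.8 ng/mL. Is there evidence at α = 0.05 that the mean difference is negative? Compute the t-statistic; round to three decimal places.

H0: μ_d = 0; H1: μ_d < 0 (paired t-test on the differences, left-tailed).
t = d̄/(s_d/√n) = -17.6/(44.8/√64) = -3.143
df = n − 1 = 63
p-value = P(T ≤ -3.143) ≈ 0.001
Since p ≈ 0.001 < α = 0.05, reject H0; the evidence is statistically significant.

-3.143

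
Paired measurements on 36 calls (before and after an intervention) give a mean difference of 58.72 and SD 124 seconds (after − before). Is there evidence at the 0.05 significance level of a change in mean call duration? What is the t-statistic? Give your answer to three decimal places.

H0: μ_d = 0; H1: μ_d ≠ 0 (paired t-test on the differences, two-sided).
t = d̄/(s_d/√n) = 58.72/(124/√36) = 2.841
df = n − 1 = 35
Two-sided p-value ≈ 0.007
Since p ≈ 0.007 < α = 0.05, reject H0; the data support H1.

2.841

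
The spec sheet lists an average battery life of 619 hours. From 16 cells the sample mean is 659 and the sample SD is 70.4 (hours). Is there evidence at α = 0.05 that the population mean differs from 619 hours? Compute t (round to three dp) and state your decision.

H0: μ = 619; H1: μ ≠ 619 (one-sample t-test, two-sided).
t = (x̄ − μ₀)/(s/√n) = (659 − 619)/(70.4/√16) = 2.273
df = n − 1 = 15
Two-sided p-value ≈ 0.0382
Since p ≈ 0.0382 < α = 0.05, reject H0; the evidence is statistically significant.

t = 2.273; reject H0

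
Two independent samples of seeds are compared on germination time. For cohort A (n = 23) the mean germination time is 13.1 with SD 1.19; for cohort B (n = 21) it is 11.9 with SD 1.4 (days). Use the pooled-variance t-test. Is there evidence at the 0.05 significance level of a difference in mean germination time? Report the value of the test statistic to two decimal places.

Let group 1 = cohort A, group 2 = cohort B. H0: μ_1 = μ_2; H1: μ_1 ≠ μ_2 (two-sample pooled-variance t-test, two-sided).
s_p² = [(23−1)·1.19² + (21−1)·1.4²]/(23+21−2) = 1.6751
t = (13.1 − 11.9)/√[1.6751·(1/23 + 1/21)] = 3.07
df = n₁ + n₂ − 2 = 42
Two-sided p-value ≈ 0.004
Since p ≈ 0.004 < α = 0.05, reject H0; the data support H1.

3.07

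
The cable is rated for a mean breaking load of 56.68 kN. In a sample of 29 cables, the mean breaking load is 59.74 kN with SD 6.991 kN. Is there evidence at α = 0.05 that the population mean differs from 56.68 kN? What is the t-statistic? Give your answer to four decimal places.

2.3571

H0: μ = 56.68; H1: μ ≠ 56.68 (one-sample t-test, two-sided).
t = (x̄ − μ₀)/(s/√n) = (59.74 − 56.68)/(6.991/√29) = 2.3571
df = n − 1 = 28
Two-sided p-value ≈ 0.0256
Since p ≈ 0.0256 < α = 0.05, reject H0; the evidence is statistically significant.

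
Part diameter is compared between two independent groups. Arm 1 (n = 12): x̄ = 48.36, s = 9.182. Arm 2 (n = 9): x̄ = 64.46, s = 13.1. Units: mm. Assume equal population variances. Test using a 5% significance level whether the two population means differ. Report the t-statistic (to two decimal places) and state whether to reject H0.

Let group 1 = arm 1, group 2 = arm 2. H0: μ_1 = μ_2; H1: μ_1 ≠ μ_2 (two-sample pooled-variance t-test, two-sided).
s_p² = [(12−1)·9.182² + (9−1)·13.1²]/(12+9−2) = 121.067
t = (48.36 − 64.46)/√[121.067·(1/12 + 1/9)] = -3.32
df = n₁ + n₂ − 2 = 19
Two-sided p-value ≈ 0.0036
Since p ≈ 0.0036 < α = 0.05, reject H0; the evidence is statistically significant.

t = -3.32; reject H0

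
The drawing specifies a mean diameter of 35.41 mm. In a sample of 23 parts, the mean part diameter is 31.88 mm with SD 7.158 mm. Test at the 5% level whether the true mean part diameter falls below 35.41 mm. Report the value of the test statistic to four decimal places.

-2.3651

H0: μ = 35.41; H1: μ < 35.41 (one-sample t-test, left-tailed).
t = (x̄ − μ₀)/(s/√n) = (31.88 − 35.41)/(7.158/√23) = -2.3651
df = n − 1 = 22
p-value = P(T ≤ -2.3651) ≈ 0.014
Since p ≈ 0.014 < α = 0.05, reject H0; the data support H1.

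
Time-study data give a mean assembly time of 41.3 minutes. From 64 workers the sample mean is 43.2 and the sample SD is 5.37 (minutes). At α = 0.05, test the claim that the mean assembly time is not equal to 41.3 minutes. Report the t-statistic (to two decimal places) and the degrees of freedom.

t = 2.83, df = 63

H0: μ = 41.3; H1: μ ≠ 41.3 (one-sample t-test, two-sided).
t = (x̄ − μ₀)/(s/√n) = (43.2 − 41.3)/(5.37/√64) = 2.83
df = n − 1 = 63
Two-sided p-value ≈ 0.0062
Since p ≈ 0.0062 < α = 0.05, reject H0; the evidence is statistically significant.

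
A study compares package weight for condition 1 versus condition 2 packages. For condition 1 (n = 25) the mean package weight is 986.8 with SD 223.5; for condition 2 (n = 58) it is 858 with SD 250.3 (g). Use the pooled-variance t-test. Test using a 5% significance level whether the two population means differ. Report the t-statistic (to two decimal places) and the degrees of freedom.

t = 2.22, df = 81

Let group 1 = condition 1, group 2 = condition 2. H0: μ_1 = μ_2; H1: μ_1 ≠ μ_2 (two-sample pooled-variance t-test, two-sided).
s_p² = [(25−1)·223.5² + (58−1)·250.3²]/(25+58−2) = 58887.8
t = (986.8 − 858)/√[58887.8·(1/25 + 1/58)] = 2.22
df = n₁ + n₂ − 2 = 81
Two-sided p-value ≈ 0.0293
Since p ≈ 0.0293 < α = 0.05, reject H0; the evidence is statistically significant.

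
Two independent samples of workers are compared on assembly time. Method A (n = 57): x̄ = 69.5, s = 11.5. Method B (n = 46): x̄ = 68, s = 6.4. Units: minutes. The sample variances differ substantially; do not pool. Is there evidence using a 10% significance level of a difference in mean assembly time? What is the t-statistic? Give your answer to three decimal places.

Let group 1 = method A, group 2 = method B. H0: μ_1 = μ_2; H1: μ_1 ≠ μ_2 (Welch's two-sample t-test, two-sided).
t = (x̄_1 − x̄_2)/√(s_1²/n_1 + s_2²/n_2) = (69.5 − 68)/√(11.5²/57 + 6.4²/46) = 0.837
Welch–Satterthwaite df ≈ 90.62
Two-sided p-value ≈ 0.405
Since p ≈ 0.405 > α = 0.1, fail to reject H0; the evidence is not statistically significant.

0.837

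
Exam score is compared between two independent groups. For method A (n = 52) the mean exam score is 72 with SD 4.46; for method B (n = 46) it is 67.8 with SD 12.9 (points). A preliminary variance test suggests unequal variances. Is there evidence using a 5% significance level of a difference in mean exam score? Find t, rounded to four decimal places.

2.1000

Let group 1 = method A, group 2 = method B. H0: μ_1 = μ_2; H1: μ_1 ≠ μ_2 (Welch's two-sample t-test, two-sided).
t = (x̄_1 − x̄_2)/√(s_1²/n_1 + s_2²/n_2) = (72 − 67.8)/√(4.46²/52 + 12.9²/46) = 2.1000
Welch–Satterthwaite df ≈ 54.48
Two-sided p-value ≈ 0.040
Since p ≈ 0.040 < α = 0.05, reject H0; the data support H1.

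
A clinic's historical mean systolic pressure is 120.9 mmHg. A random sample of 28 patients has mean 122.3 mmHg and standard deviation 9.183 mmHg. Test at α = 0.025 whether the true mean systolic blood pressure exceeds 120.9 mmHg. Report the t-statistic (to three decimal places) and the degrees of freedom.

H0: μ = 120.9; H1: μ > 120.9 (one-sample t-test, right-tailed).
t = (x̄ − μ₀)/(s/√n) = (122.3 − 120.9)/(9.183/√28) = 0.807
df = n − 1 = 27
p-value = P(T ≥ 0.807) ≈ 0.2134
Since p ≈ 0.2134 > α = 0.025, fail to reject H0; the data do not provide sufficient evidence against H0.

t = 0.807, df = 27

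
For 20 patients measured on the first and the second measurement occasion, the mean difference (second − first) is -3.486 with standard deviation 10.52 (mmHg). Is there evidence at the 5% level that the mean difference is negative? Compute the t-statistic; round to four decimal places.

H0: μ_d = 0; H1: μ_d < 0 (paired t-test on the differences, left-tailed).
t = d̄/(s_d/√n) = -3.486/(10.52/√20) = -1.4819
df = n − 1 = 19
p-value = P(T ≤ -1.4819) ≈ 0.077
Since p ≈ 0.077 > α = 0.05, fail to reject H0; the evidence is not statistically significant.

-1.4819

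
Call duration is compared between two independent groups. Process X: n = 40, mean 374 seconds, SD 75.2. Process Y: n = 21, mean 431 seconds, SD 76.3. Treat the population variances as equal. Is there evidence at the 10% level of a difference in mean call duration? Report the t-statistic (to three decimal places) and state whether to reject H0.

t = -2.799; reject H0

Let group 1 = process X, group 2 = process Y. H0: μ_1 = μ_2; H1: μ_1 ≠ μ_2 (two-sample pooled-variance t-test, two-sided).
s_p² = [(40−1)·75.2² + (21−1)·76.3²]/(40+21−2) = 5711.53
t = (374 − 431)/√[5711.53·(1/40 + 1/21)] = -2.799
df = n₁ + n₂ − 2 = 59
Two-sided p-value ≈ 0.007
Since p ≈ 0.007 < α = 0.1, reject H0; the data support H1.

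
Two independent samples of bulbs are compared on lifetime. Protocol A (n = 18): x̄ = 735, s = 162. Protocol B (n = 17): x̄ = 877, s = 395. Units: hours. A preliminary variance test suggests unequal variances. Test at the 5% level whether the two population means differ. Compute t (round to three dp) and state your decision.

Let group 1 = protocol A, group 2 = protocol B. H0: μ_1 = μ_2; H1: μ_1 ≠ μ_2 (Welch's two-sample t-test, two-sided).
t = (x̄_1 − x̄_2)/√(s_1²/n_1 + s_2²/n_2) = (735 − 877)/√(162²/18 + 395²/17) = -1.377
Welch–Satterthwaite df ≈ 20.99
Two-sided p-value ≈ 0.1831
Since p ≈ 0.1831 > α = 0.05, fail to reject H0; the evidence is not statistically significant.

t = -1.377; fail to reject H0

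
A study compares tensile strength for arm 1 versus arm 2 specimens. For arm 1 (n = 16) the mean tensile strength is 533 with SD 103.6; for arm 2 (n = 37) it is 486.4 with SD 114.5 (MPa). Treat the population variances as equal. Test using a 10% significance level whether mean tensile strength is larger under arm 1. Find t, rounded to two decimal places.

1.40

Let group 1 = arm 1, group 2 = arm 2. H0: μ_1 = μ_2; H1: μ_1 > μ_2 (two-sample pooled-variance t-test, right-tailed).
s_p² = [(16−1)·103.6² + (37−1)·114.5²]/(16+37−2) = 12411
t = (533 − 486.4)/√[12411·(1/16 + 1/37)] = 1.40
df = n₁ + n₂ − 2 = 51
p-value = P(T ≥ 1.40) ≈ 0.0841
Since p ≈ 0.0841 < α = 0.1, reject H0; the data support H1.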